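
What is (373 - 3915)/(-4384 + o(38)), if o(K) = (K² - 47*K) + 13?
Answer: 3542/4713 ≈ 0.75154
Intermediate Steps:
o(K) = 13 + K² - 47*K
(373 - 3915)/(-4384 + o(38)) = (373 - 3915)/(-4384 + (13 + 38² - 47*38)) = -3542/(-4384 + (13 + 1444 - 1786)) = -3542/(-4384 - 329) = -3542/(-4713) = -3542*(-1/4713) = 3542/4713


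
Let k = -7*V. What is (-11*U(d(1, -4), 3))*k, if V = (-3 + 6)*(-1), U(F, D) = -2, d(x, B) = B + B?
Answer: 462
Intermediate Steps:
d(x, B) = 2*B
V = -3 (V = 3*(-1) = -3)
k = 21 (k = -7*(-3) = 21)
(-11*U(d(1, -4), 3))*k = -11*(-2)*21 = 22*21 = 462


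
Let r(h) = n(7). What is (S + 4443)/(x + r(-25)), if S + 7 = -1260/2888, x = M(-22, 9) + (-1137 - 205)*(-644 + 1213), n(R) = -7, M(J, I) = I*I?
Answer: -3202477/551264328 ≈ -0.0058093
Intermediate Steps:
M(J, I) = I²
r(h) = -7
x = -763517 (x = 9² + (-1137 - 205)*(-644 + 1213) = 81 - 1342*569 = 81 - 763598 = -763517)
S = -5369/722 (S = -7 - 1260/2888 = -7 - 1260*1/2888 = -7 - 315/722 = -5369/722 ≈ -7.4363)
(S + 4443)/(x + r(-25)) = (-5369/722 + 4443)/(-763517 - 7) = (3202477/722)/(-763524) = (3202477/722)*(-1/763524) = -3202477/551264328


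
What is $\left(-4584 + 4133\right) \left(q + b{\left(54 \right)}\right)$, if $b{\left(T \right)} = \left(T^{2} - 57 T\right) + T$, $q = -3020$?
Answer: $1410728$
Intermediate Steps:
$b{\left(T \right)} = T^{2} - 56 T$
$\left(-4584 + 4133\right) \left(q + b{\left(54 \right)}\right) = \left(-4584 + 4133\right) \left(-3020 + 54 \left(-56 + 54\right)\right) = - 451 \left(-3020 + 54 \left(-2\right)\right) = - 451 \left(-3020 - 108\right) = \left(-451\right) \left(-3128\right) = 1410728$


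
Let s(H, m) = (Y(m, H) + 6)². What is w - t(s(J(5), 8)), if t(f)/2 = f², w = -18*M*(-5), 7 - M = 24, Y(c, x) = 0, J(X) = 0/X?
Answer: -4122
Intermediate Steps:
J(X) = 0
M = -17 (M = 7 - 1*24 = 7 - 24 = -17)
w = -1530 (w = -18*(-17)*(-5) = 306*(-5) = -1530)
s(H, m) = 36 (s(H, m) = (0 + 6)² = 6² = 36)
t(f) = 2*f²
w - t(s(J(5), 8)) = -1530 - 2*36² = -1530 - 2*1296 = -1530 - 1*2592 = -1530 - 2592 = -4122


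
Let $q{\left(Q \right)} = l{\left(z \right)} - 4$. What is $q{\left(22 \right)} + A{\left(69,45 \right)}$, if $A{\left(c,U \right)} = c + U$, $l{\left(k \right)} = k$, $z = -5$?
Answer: $105$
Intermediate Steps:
$q{\left(Q \right)} = -9$ ($q{\left(Q \right)} = -5 - 4 = -9$)
$A{\left(c,U \right)} = U + c$
$q{\left(22 \right)} + A{\left(69,45 \right)} = -9 + \left(45 + 69\right) = -9 + 114 = 105$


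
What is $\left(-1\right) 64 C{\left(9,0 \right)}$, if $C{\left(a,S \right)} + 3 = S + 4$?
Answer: $-64$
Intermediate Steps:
$C{\left(a,S \right)} = 1 + S$ ($C{\left(a,S \right)} = -3 + \left(S + 4\right) = -3 + \left(4 + S\right) = 1 + S$)
$\left(-1\right) 64 C{\left(9,0 \right)} = \left(-1\right) 64 \left(1 + 0\right) = \left(-64\right) 1 = -64$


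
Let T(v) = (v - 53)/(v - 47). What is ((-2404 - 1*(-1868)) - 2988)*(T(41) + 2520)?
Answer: -8887528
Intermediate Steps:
T(v) = (-53 + v)/(-47 + v)
((-2404 - 1*(-1868)) - 2988)*(T(41) + 2520) = ((-2404 - 1*(-1868)) - 2988)*((-53 + 41)/(-47 + 41) + 2520) = ((-2404 + 1868) - 2988)*(-12/(-6) + 2520) = (-536 - 2988)*(-⅙*(-12) + 2520) = -3524*(2 + 2520) = -3524*2522 = -8887528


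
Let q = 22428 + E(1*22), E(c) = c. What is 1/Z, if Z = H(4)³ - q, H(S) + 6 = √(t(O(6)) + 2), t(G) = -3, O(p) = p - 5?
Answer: -22648/512943353 - 107*I/512943353 ≈ -4.4153e-5 - 2.086e-7*I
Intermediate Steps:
O(p) = -5 + p
q = 22450 (q = 22428 + 1*22 = 22428 + 22 = 22450)
H(S) = -6 + I (H(S) = -6 + √(-3 + 2) = -6 + √(-1) = -6 + I)
Z = -22450 + (-6 + I)³ (Z = (-6 + I)³ - 1*22450 = (-6 + I)³ - 22450 = -22450 + (-6 + I)³ ≈ -22648.0 + 107.0*I)
1/Z = 1/(-22648 + 107*I) = (-22648 - 107*I)/512943353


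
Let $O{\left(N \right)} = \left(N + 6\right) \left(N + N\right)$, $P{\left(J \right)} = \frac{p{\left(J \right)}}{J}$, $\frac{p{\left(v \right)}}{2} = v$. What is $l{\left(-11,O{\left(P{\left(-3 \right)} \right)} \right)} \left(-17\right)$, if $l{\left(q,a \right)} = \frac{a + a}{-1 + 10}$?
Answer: $- \frac{1088}{9} \approx -120.89$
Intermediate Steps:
$p{\left(v \right)} = 2 v$
$P{\left(J \right)} = 2$ ($P{\left(J \right)} = \frac{2 J}{J} = 2$)
$O{\left(N \right)} = 2 N \left(6 + N\right)$ ($O{\left(N \right)} = \left(6 + N\right) 2 N = 2 N \left(6 + N\right)$)
$l{\left(q,a \right)} = \frac{2 a}{9}$
$l{\left(-11,O{\left(P{\left(-3 \right)} \right)} \right)} \left(-17\right) = \frac{2 \cdot 2 \cdot 2 \left(6 + 2\right)}{9} \left(-17\right) = \frac{2 \cdot 2 \cdot 2 \cdot 8}{9} \left(-17\right) = \frac{2}{9} \cdot 32 \left(-17\right) = \frac{64}{9} \left(-17\right) = - \frac{1088}{9}$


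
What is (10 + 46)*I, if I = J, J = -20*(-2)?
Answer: 2240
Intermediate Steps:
J = 40
I = 40
(10 + 46)*I = (10 + 46)*40 = 56*40 = 2240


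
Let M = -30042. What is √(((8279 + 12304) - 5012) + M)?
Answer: I*√14471 ≈ 120.3*I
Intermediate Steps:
√(((8279 + 12304) - 5012) + M) = √(((8279 + 12304) - 5012) - 30042) = √((20583 - 5012) - 30042) = √(15571 - 30042) = √(-14471) = I*√14471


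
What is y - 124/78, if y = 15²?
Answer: 8713/39 ≈ 223.41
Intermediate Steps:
y = 225
y - 124/78 = 225 - 124/78 = 225 - 124*1/78 = 225 - 62/39 = 8713/39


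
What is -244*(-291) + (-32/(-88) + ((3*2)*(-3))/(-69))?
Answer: 17964170/253 ≈ 71005.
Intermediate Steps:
-244*(-291) + (-32/(-88) + ((3*2)*(-3))/(-69)) = 71004 + (-32*(-1/88) + (6*(-3))*(-1/69)) = 71004 + (4/11 - 18*(-1/69)) = 71004 + (4/11 + 6/23) = 71004 + 158/253 = 17964170/253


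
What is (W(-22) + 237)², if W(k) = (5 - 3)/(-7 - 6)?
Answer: 9480241/169 ≈ 56096.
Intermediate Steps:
W(k) = -2/13 (W(k) = 2/(-13) = 2*(-1/13) = -2/13)
(W(-22) + 237)² = (-2/13 + 237)² = (3079/13)² = 9480241/169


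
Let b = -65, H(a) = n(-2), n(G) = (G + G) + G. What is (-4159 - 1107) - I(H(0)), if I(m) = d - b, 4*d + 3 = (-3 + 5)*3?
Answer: -21327/4 ≈ -5331.8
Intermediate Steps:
n(G) = 3*G (n(G) = 2*G + G = 3*G)
d = 3/4 (d = -3/4 + ((-3 + 5)*3)/4 = -3/4 + (2*3)/4 = -3/4 + (1/4)*6 = -3/4 + 3/2 = 3/4 ≈ 0.75000)
H(a) = -6 (H(a) = 3*(-2) = -6)
I(m) = 263/4 (I(m) = 3/4 - 1*(-65) = 3/4 + 65 = 263/4)
(-4159 - 1107) - I(H(0)) = (-4159 - 1107) - 1*263/4 = -5266 - 263/4 = -21327/4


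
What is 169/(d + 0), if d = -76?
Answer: -169/76 ≈ -2.2237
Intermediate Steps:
169/(d + 0) = 169/(-76 + 0) = 169/(-76) = 169*(-1/76) = -169/76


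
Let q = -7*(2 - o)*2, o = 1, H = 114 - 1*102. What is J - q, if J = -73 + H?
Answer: -47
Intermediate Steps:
H = 12 (H = 114 - 102 = 12)
q = -14 (q = -7*(2 - 1*1)*2 = -7*(2 - 1)*2 = -7*1*2 = -7*2 = -14)
J = -61 (J = -73 + 12 = -61)
J - q = -61 - 1*(-14) = -61 + 14 = -47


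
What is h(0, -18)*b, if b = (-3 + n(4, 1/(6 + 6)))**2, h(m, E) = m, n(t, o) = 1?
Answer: 0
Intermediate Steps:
b = 4 (b = (-3 + 1)**2 = (-2)**2 = 4)
h(0, -18)*b = 0*4 = 0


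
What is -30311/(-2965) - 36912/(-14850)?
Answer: 18652081/1467675 ≈ 12.709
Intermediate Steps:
-30311/(-2965) - 36912/(-14850) = -30311*(-1/2965) - 36912*(-1/14850) = 30311/2965 + 6152/2475 = 18652081/1467675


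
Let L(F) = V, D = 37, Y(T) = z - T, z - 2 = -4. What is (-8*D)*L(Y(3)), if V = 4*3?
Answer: -3552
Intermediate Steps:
z = -2 (z = 2 - 4 = -2)
V = 12
Y(T) = -2 - T
L(F) = 12
(-8*D)*L(Y(3)) = -8*37*12 = -296*12 = -3552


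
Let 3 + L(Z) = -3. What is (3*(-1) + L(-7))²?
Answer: 81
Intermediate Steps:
L(Z) = -6 (L(Z) = -3 - 3 = -6)
(3*(-1) + L(-7))² = (3*(-1) - 6)² = (-3 - 6)² = (-9)² = 81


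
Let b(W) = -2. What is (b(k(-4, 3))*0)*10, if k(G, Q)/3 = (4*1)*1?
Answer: 0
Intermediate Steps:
k(G, Q) = 12 (k(G, Q) = 3*((4*1)*1) = 3*(4*1) = 3*4 = 12)
(b(k(-4, 3))*0)*10 = -2*0*10 = 0*10 = 0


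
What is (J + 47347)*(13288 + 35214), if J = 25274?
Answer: 3522263742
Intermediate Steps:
(J + 47347)*(13288 + 35214) = (25274 + 47347)*(13288 + 35214) = 72621*48502 = 3522263742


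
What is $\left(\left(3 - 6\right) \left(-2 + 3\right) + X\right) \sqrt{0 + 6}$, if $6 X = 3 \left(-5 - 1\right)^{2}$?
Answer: $15 \sqrt{6} \approx 36.742$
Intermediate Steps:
$X = 18$ ($X = \frac{3 \left(-5 - 1\right)^{2}}{6} = \frac{3 \left(-6\right)^{2}}{6} = \frac{3 \cdot 36}{6} = \frac{1}{6} \cdot 108 = 18$)
$\left(\left(3 - 6\right) \left(-2 + 3\right) + X\right) \sqrt{0 + 6} = \left(\left(3 - 6\right) \left(-2 + 3\right) + 18\right) \sqrt{0 + 6} = \left(\left(-3\right) 1 + 18\right) \sqrt{6} = \left(-3 + 18\right) \sqrt{6} = 15 \sqrt{6}$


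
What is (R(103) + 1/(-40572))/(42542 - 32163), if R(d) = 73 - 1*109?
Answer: -1460593/421096788 ≈ -0.0034685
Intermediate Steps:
R(d) = -36 (R(d) = 73 - 109 = -36)
(R(103) + 1/(-40572))/(42542 - 32163) = (-36 + 1/(-40572))/(42542 - 32163) = (-36 - 1/40572)/10379 = -1460593/40572*1/10379 = -1460593/421096788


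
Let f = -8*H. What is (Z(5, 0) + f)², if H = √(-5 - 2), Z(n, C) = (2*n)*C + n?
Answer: (5 - 8*I*√7)² ≈ -423.0 - 211.66*I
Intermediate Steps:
Z(n, C) = n + 2*C*n (Z(n, C) = 2*C*n + n = n + 2*C*n)
H = I*√7 (H = √(-7) = I*√7 ≈ 2.6458*I)
f = -8*I*√7 ≈ -21.166*I
(Z(5, 0) + f)² = (5*(1 + 2*0) - 8*I*√7)² = (5*(1 + 0) - 8*I*√7)² = (5*1 - 8*I*√7)² = (5 - 8*I*√7)²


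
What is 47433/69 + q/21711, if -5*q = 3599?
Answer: 1716280328/2496765 ≈ 687.40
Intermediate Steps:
q = -3599/5 (q = -⅕*3599 = -3599/5 ≈ -719.80)
47433/69 + q/21711 = 47433/69 - 3599/5/21711 = 47433*(1/69) - 3599/5*1/21711 = 15811/23 - 3599/108555 = 1716280328/2496765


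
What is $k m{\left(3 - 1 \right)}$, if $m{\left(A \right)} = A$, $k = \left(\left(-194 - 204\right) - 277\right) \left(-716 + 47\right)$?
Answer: $903150$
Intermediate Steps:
$k = 451575$ ($k = \left(\left(-194 - 204\right) - 277\right) \left(-669\right) = \left(-398 - 277\right) \left(-669\right) = \left(-675\right) \left(-669\right) = 451575$)
$k m{\left(3 - 1 \right)} = 451575 \left(3 - 1\right) = 451575 \cdot 2 = 903150$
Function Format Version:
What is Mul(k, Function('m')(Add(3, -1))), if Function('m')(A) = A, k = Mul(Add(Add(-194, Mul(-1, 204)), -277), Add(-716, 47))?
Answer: 903150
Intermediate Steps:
k = 451575 (k = Mul(Add(Add(-194, -204), -277), -669) = Mul(Add(-398, -277), -669) = Mul(-675, -669) = 451575)
Mul(k, Function('m')(Add(3, -1))) = Mul(451575, Add(3, -1)) = Mul(451575, 2) = 903150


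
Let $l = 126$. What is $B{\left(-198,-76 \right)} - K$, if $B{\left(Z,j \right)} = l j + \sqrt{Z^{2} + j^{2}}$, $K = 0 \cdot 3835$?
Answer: $-9576 + 2 \sqrt{11245} \approx -9363.9$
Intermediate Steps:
$K = 0$
$B{\left(Z,j \right)} = \sqrt{Z^{2} + j^{2}} + 126 j$ ($B{\left(Z,j \right)} = 126 j + \sqrt{Z^{2} + j^{2}} = \sqrt{Z^{2} + j^{2}} + 126 j$)
$B{\left(-198,-76 \right)} - K = \left(\sqrt{\left(-198\right)^{2} + \left(-76\right)^{2}} + 126 \left(-76\right)\right) - 0 = \left(\sqrt{39204 + 5776} - 9576\right) + 0 = \left(\sqrt{44980} - 9576\right) + 0 = \left(2 \sqrt{11245} - 9576\right) + 0 = \left(-9576 + 2 \sqrt{11245}\right) + 0 = -9576 + 2 \sqrt{11245}$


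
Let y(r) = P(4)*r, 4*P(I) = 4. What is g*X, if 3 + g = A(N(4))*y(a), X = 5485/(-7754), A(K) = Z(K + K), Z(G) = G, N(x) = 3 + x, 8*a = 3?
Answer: -49365/31016 ≈ -1.5916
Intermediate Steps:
a = 3/8 (a = (⅛)*3 = 3/8 ≈ 0.37500)
P(I) = 1 (P(I) = (¼)*4 = 1)
y(r) = r (y(r) = 1*r = r)
A(K) = 2*K (A(K) = K + K = 2*K)
X = -5485/7754 (X = 5485*(-1/7754) = -5485/7754 ≈ -0.70738)
g = 9/4 (g = -3 + (2*(3 + 4))*(3/8) = -3 + (2*7)*(3/8) = -3 + 14*(3/8) = -3 + 21/4 = 9/4 ≈ 2.2500)
g*X = (9/4)*(-5485/7754) = -49365/31016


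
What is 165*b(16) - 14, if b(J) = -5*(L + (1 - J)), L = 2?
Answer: 10711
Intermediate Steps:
b(J) = -15 + 5*J (b(J) = -5*(2 + (1 - J)) = -5*(3 - J) = -15 + 5*J)
165*b(16) - 14 = 165*(-15 + 5*16) - 14 = 165*(-15 + 80) - 14 = 165*65 - 14 = 10725 - 14 = 10711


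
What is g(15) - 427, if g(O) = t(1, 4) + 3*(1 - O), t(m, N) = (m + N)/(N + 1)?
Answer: -468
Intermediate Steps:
t(m, N) = (N + m)/(1 + N)
g(O) = 4 - 3*O (g(O) = (4 + 1)/(1 + 4) + 3*(1 - O) = 5/5 + (3 - 3*O) = (⅕)*5 + (3 - 3*O) = 1 + (3 - 3*O) = 4 - 3*O)
g(15) - 427 = (4 - 3*15) - 427 = (4 - 45) - 427 = -41 - 427 = -468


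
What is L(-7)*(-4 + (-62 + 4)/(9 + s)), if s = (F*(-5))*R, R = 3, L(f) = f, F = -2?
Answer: 1498/39 ≈ 38.410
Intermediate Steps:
s = 30 (s = -2*(-5)*3 = 10*3 = 30)
L(-7)*(-4 + (-62 + 4)/(9 + s)) = -7*(-4 + (-62 + 4)/(9 + 30)) = -7*(-4 - 58/39) = -7*(-214/39) = 1498/39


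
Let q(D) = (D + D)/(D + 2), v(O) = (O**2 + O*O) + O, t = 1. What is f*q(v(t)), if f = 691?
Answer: 4146/5 ≈ 829.20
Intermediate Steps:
v(O) = O + 2*O**2 (v(O) = (O**2 + O**2) + O = 2*O**2 + O = O + 2*O**2)
q(D) = 2*D/(2 + D) (q(D) = (2*D)/(2 + D) = 2*D/(2 + D))
f*q(v(t)) = 691*(2*(1*(1 + 2*1))/(2 + 1*(1 + 2*1))) = 691*(2*(1*(1 + 2))/(2 + 1*(1 + 2))) = 691*(2*(1*3)/(2 + 1*3)) = 691*(2*3/(2 + 3)) = 691*(2*3/5) = 691*(2*3*(1/5)) = 691*(6/5) = 4146/5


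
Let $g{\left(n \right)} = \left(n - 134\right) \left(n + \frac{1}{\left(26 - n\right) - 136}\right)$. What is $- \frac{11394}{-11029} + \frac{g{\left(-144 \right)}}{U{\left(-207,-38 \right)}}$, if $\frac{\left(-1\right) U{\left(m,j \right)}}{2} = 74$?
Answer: $- \frac{7475519441}{27748964} \approx -269.4$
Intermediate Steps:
$U{\left(m,j \right)} = -148$ ($U{\left(m,j \right)} = \left(-2\right) 74 = -148$)
$g{\left(n \right)} = \left(-134 + n\right) \left(n + \frac{1}{-110 - n}\right)$
$- \frac{11394}{-11029} + \frac{g{\left(-144 \right)}}{U{\left(-207,-38 \right)}} = - \frac{11394}{-11029} + \frac{\frac{1}{110 - 144} \left(134 + \left(-144\right)^{3} - -2122704 - 24 \left(-144\right)^{2}\right)}{-148} = \left(-11394\right) \left(- \frac{1}{11029}\right) + \frac{134 - 2985984 + 2122704 - 497664}{-34} \left(- \frac{1}{148}\right) = \frac{11394}{11029} + - \frac{134 - 2985984 + 2122704 - 497664}{34} \left(- \frac{1}{148}\right) = \frac{11394}{11029} + \left(- \frac{1}{34}\right) \left(-1360810\right) \left(- \frac{1}{148}\right) = \frac{11394}{11029} + \frac{680405}{17} \left(- \frac{1}{148}\right) = \frac{11394}{11029} - \frac{680405}{2516} = - \frac{7475519441}{27748964}$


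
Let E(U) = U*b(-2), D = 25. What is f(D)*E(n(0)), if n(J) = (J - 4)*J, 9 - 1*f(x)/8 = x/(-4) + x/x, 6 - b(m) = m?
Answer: 0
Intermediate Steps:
b(m) = 6 - m
f(x) = 64 + 2*x (f(x) = 72 - 8*(x/(-4) + x/x) = 72 - 8*(x*(-¼) + 1) = 72 - 8*(-x/4 + 1) = 72 - 8*(1 - x/4) = 72 + (-8 + 2*x) = 64 + 2*x)
n(J) = J*(-4 + J) (n(J) = (-4 + J)*J = J*(-4 + J))
E(U) = 8*U (E(U) = U*(6 - 1*(-2)) = U*(6 + 2) = U*8 = 8*U)
f(D)*E(n(0)) = (64 + 2*25)*(8*(0*(-4 + 0))) = (64 + 50)*(8*(0*(-4))) = 114*(8*0) = 114*0 = 0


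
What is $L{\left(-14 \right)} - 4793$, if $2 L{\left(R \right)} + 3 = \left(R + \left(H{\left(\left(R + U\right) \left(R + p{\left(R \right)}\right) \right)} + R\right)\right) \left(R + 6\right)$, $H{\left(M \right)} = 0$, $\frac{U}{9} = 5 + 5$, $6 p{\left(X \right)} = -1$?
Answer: $- \frac{9365}{2} \approx -4682.5$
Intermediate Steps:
$p{\left(X \right)} = - \frac{1}{6}$ ($p{\left(X \right)} = \frac{1}{6} \left(-1\right) = - \frac{1}{6}$)
$U = 90$ ($U = 9 \left(5 + 5\right) = 9 \cdot 10 = 90$)
$L{\left(R \right)} = - \frac{3}{2} + R \left(6 + R\right)$ ($L{\left(R \right)} = - \frac{3}{2} + \frac{\left(R + \left(0 + R\right)\right) \left(R + 6\right)}{2} = - \frac{3}{2} + \frac{\left(R + R\right) \left(6 + R\right)}{2} = - \frac{3}{2} + \frac{2 R \left(6 + R\right)}{2} = - \frac{3}{2} + R \left(6 + R\right)$)
$L{\left(-14 \right)} - 4793 = \left(- \frac{3}{2} + \left(-14\right)^{2} + 6 \left(-14\right)\right) - 4793 = \left(- \frac{3}{2} + 196 - 84\right) - 4793 = \frac{221}{2} - 4793 = - \frac{9365}{2}$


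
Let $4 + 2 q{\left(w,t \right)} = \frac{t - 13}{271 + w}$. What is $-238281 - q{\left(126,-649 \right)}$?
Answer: $- \frac{94596432}{397} \approx -2.3828 \cdot 10^{5}$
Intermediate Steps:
$q{\left(w,t \right)} = -2 + \frac{-13 + t}{2 \left(271 + w\right)}$ ($q{\left(w,t \right)} = -2 + \frac{\left(t - 13\right) \frac{1}{271 + w}}{2} = -2 + \frac{\left(-13 + t\right) \frac{1}{271 + w}}{2} = -2 + \frac{\frac{1}{271 + w} \left(-13 + t\right)}{2} = -2 + \frac{-13 + t}{2 \left(271 + w\right)}$)
$-238281 - q{\left(126,-649 \right)} = -238281 - \frac{-1097 - 649 - 504}{2 \left(271 + 126\right)} = -238281 - \frac{-1097 - 649 - 504}{2 \cdot 397} = -238281 - \frac{1}{2} \cdot \frac{1}{397} \left(-2250\right) = -238281 - - \frac{1125}{397} = -238281 + \frac{1125}{397} = - \frac{94596432}{397}$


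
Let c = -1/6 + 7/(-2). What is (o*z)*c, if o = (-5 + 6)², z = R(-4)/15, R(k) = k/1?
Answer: 44/45 ≈ 0.97778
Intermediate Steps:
R(k) = k (R(k) = k*1 = k)
z = -4/15 ≈ -0.26667
o = 1 (o = 1² = 1)
c = -11/3 (c = -1*⅙ + 7*(-½) = -⅙ - 7/2 = -11/3 ≈ -3.6667)
(o*z)*c = (1*(-4/15))*(-11/3) = -4/15*(-11/3) = 44/45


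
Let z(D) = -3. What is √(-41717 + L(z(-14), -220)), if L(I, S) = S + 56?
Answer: I*√41881 ≈ 204.65*I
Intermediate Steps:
L(I, S) = 56 + S
√(-41717 + L(z(-14), -220)) = √(-41717 + (56 - 220)) = √(-41717 - 164) = √(-41881) = I*√41881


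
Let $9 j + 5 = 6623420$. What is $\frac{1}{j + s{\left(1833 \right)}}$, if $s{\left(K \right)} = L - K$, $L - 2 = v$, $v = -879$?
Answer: $\frac{1}{733225} \approx 1.3638 \cdot 10^{-6}$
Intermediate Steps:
$j = 735935$ ($j = - \frac{5}{9} + \frac{1}{9} \cdot 6623420 = - \frac{5}{9} + \frac{6623420}{9} = 735935$)
$L = -877$ ($L = 2 - 879 = -877$)
$s{\left(K \right)} = -877 - K$
$\frac{1}{j + s{\left(1833 \right)}} = \frac{1}{735935 - 2710} = \frac{1}{733225}$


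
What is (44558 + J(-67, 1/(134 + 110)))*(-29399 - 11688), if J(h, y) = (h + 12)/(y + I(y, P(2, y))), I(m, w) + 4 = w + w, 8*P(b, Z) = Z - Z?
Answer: -357107413978/195 ≈ -1.8313e+9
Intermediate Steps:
P(b, Z) = 0 (P(b, Z) = (Z - Z)/8 = (⅛)*0 = 0)
I(m, w) = -4 + 2*w (I(m, w) = -4 + (w + w) = -4 + 2*w)
J(h, y) = (12 + h)/(-4 + y) (J(h, y) = (h + 12)/(y + (-4 + 2*0)) = (12 + h)/(y + (-4 + 0)) = (12 + h)/(y - 4) = (12 + h)/(-4 + y))
(44558 + J(-67, 1/(134 + 110)))*(-29399 - 11688) = (44558 + (12 - 67)/(-4 + 1/(134 + 110)))*(-29399 - 11688) = (44558 - 55/(-4 + 1/244))*(-41087) = (44558 - 55/(-975/244))*(-41087) = (44558 - 244/975*(-55))*(-41087) = (44558 + 2684/195)*(-41087) = (8691494/195)*(-41087) = -357107413978/195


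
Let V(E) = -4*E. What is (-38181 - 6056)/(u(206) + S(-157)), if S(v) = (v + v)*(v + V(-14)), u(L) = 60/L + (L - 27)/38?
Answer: -173143618/124148173 ≈ -1.3947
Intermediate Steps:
u(L) = -27/38 + 60/L + L/38 (u(L) = 60/L + (-27 + L)*(1/38) = 60/L + (-27/38 + L/38) = -27/38 + 60/L + L/38)
S(v) = 2*v*(56 + v) (S(v) = (v + v)*(v - 4*(-14)) = (2*v)*(v + 56) = (2*v)*(56 + v) = 2*v*(56 + v))
(-38181 - 6056)/(u(206) + S(-157)) = (-38181 - 6056)/((1/38)*(2280 + 206*(-27 + 206))/206 + 2*(-157)*(56 - 157)) = -44237/((1/38)*(1/206)*(2280 + 206*179) + 2*(-157)*(-101)) = -44237/((1/38)*(1/206)*(2280 + 36874) + 31714) = -44237/((1/38)*(1/206)*39154 + 31714) = -44237/(19577/3914 + 31714) = -44237/124148173/3914 = -44237*3914/124148173 = -173143618/124148173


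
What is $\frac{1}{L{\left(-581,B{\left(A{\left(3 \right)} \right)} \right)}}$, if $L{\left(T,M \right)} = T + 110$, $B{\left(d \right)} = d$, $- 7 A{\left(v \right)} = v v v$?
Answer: $- \frac{1}{471} \approx -0.0021231$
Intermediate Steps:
$A{\left(v \right)} = - \frac{v^{3}}{7}$ ($A{\left(v \right)} = - \frac{v v v}{7} = - \frac{v^{2} v}{7} = - \frac{v^{3}}{7}$)
$L{\left(T,M \right)} = 110 + T$
$\frac{1}{L{\left(-581,B{\left(A{\left(3 \right)} \right)} \right)}} = \frac{1}{110 - 581} = \frac{1}{-471} = - \frac{1}{471}$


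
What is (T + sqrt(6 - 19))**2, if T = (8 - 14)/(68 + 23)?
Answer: (6 - 91*I*sqrt(13))**2/8281 ≈ -12.996 - 0.47546*I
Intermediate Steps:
T = -6/91 ≈ -0.065934
(T + sqrt(6 - 19))**2 = (-6/91 + sqrt(6 - 19))**2 = (-6/91 + sqrt(-13))**2 = (-6/91 + I*sqrt(13))**2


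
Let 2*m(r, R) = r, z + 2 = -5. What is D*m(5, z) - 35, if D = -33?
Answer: -235/2 ≈ -117.50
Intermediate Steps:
z = -7 (z = -2 - 5 = -7)
m(r, R) = r/2
D*m(5, z) - 35 = -33*5/2 - 35 = -165/2 - 35 = -235/2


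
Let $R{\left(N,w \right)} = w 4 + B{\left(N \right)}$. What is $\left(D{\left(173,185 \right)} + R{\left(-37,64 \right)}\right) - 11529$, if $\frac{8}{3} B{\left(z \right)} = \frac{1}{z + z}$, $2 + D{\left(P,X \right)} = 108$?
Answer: $- \frac{6610867}{592} \approx -11167.0$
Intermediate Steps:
$D{\left(P,X \right)} = 106$ ($D{\left(P,X \right)} = -2 + 108 = 106$)
$B{\left(z \right)} = \frac{3}{16 z}$ ($B{\left(z \right)} = \frac{3}{8 \left(z + z\right)} = \frac{3}{8 \cdot 2 z} = \frac{3 \frac{1}{2 z}}{8} = \frac{3}{16 z}$)
$R{\left(N,w \right)} = 4 w + \frac{3}{16 N}$ ($R{\left(N,w \right)} = w 4 + \frac{3}{16 N} = 4 w + \frac{3}{16 N}$)
$\left(D{\left(173,185 \right)} + R{\left(-37,64 \right)}\right) - 11529 = \left(106 + \left(4 \cdot 64 + \frac{3}{16 \left(-37\right)}\right)\right) - 11529 = \left(106 + \left(256 + \frac{3}{16} \left(- \frac{1}{37}\right)\right)\right) - 11529 = \left(106 + \left(256 - \frac{3}{592}\right)\right) - 11529 = \left(106 + \frac{151549}{592}\right) - 11529 = \frac{214301}{592} - 11529 = - \frac{6610867}{592}$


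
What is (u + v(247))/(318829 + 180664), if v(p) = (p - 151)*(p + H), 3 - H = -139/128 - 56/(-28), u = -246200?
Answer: -889151/1997972 ≈ -0.44503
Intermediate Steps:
H = 267/128 (H = 3 - (-139/128 - 56/(-28)) = 3 - (-139*1/128 - 56*(-1/28)) = 3 - (-139/128 + 2) = 3 - 1*117/128 = 3 - 117/128 = 267/128 ≈ 2.0859)
v(p) = (-151 + p)*(267/128 + p) (v(p) = (p - 151)*(p + 267/128) = (-151 + p)*(267/128 + p))
(u + v(247))/(318829 + 180664) = (-246200 + (-40317/128 + 247**2 - 19061/128*247))/(318829 + 180664) = (-246200 + (-40317/128 + 61009 - 4708067/128))/499493 = (-246200 + 95649/4)*(1/499493) = -889151/4*1/499493 = -889151/1997972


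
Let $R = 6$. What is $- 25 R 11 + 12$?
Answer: $-1638$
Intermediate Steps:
$- 25 R 11 + 12 = - 25 \cdot 6 \cdot 11 + 12 = \left(-25\right) 66 + 12 = -1650 + 12 = -1638$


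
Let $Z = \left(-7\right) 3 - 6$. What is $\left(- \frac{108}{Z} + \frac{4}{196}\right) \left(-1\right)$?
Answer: $- \frac{197}{49} \approx -4.0204$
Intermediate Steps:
$Z = -27$ ($Z = -21 - 6 = -27$)
$\left(- \frac{108}{Z} + \frac{4}{196}\right) \left(-1\right) = \left(- \frac{108}{-27} + \frac{4}{196}\right) \left(-1\right) = \left(\left(-108\right) \left(- \frac{1}{27}\right) + 4 \cdot \frac{1}{196}\right) \left(-1\right) = \left(4 + \frac{1}{49}\right) \left(-1\right) = \frac{197}{49} \left(-1\right) = - \frac{197}{49}$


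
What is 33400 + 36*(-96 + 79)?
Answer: 32788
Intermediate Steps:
33400 + 36*(-96 + 79) = 33400 + 36*(-17) = 33400 - 612 = 32788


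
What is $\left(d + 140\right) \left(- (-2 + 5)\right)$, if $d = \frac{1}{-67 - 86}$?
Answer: $- \frac{21419}{51} \approx -419.98$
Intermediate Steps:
$d = - \frac{1}{153}$ ($d = \frac{1}{-153} = - \frac{1}{153} \approx -0.0065359$)
$\left(d + 140\right) \left(- (-2 + 5)\right) = \left(- \frac{1}{153} + 140\right) \left(- (-2 + 5)\right) = \frac{21419 \left(\left(-1\right) 3\right)}{153} = \frac{21419}{153} \left(-3\right) = - \frac{21419}{51}$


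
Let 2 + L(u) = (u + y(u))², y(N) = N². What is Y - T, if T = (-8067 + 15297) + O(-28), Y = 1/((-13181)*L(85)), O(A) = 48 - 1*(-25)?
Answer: -5143803840110615/704341207738 ≈ -7303.0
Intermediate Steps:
O(A) = 73 (O(A) = 48 + 25 = 73)
L(u) = -2 + (u + u²)²
Y = -1/704341207738 (Y = 1/((-13181)*(-2 + 85²*(1 + 85)²)) = -1/(13181*(-2 + 7225*86²)) = -1/(13181*(-2 + 7225*7396)) = -1/(13181*(-2 + 53436100)) = -1/13181/53436098 = -1/13181*1/53436098 = -1/704341207738 ≈ -1.4198e-12)
T = 7303 (T = (-8067 + 15297) + 73 = 7230 + 73 = 7303)
Y - T = -1/704341207738 - 1*7303 = -1/704341207738 - 7303 = -5143803840110615/704341207738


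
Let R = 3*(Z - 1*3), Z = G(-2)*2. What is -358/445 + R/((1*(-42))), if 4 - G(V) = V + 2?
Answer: -7237/6230 ≈ -1.1616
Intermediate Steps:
G(V) = 2 - V (G(V) = 4 - (V + 2) = 4 - (2 + V) = 4 + (-2 - V) = 2 - V)
Z = 8 (Z = (2 - 1*(-2))*2 = (2 + 2)*2 = 4*2 = 8)
R = 15 (R = 3*(8 - 1*3) = 3*(8 - 3) = 3*5 = 15)
-358/445 + R/((1*(-42))) = -358/445 + 15/((1*(-42))) = -358*1/445 + 15/(-42) = -358/445 + 15*(-1/42) = -358/445 - 5/14 = -7237/6230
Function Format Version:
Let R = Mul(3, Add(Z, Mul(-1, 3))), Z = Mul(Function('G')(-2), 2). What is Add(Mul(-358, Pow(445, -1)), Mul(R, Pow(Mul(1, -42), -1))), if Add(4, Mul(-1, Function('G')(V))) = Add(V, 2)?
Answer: Rational(-7237, 6230) ≈ -1.1616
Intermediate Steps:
Function('G')(V) = Add(2, Mul(-1, V)) (Function('G')(V) = Add(4, Mul(-1, Add(V, 2))) = Add(4, Mul(-1, Add(2, V))) = Add(4, Add(-2, Mul(-1, V))) = Add(2, Mul(-1, V)))
Z = 8 (Z = Mul(Add(2, Mul(-1, -2)), 2) = Mul(Add(2, 2), 2) = Mul(4, 2) = 8)
R = 15 (R = Mul(3, Add(8, Mul(-1, 3))) = Mul(3, Add(8, -3)) = Mul(3, 5) = 15)
Add(Mul(-358, Pow(445, -1)), Mul(R, Pow(Mul(1, -42), -1))) = Add(Mul(-358, Pow(445, -1)), Mul(15, Pow(Mul(1, -42), -1))) = Add(Mul(-358, Rational(1, 445)), Mul(15, Pow(-42, -1))) = Add(Rational(-358, 445), Mul(15, Rational(-1, 42))) = Add(Rational(-358, 445), Rational(-5, 14)) = Rational(-7237, 6230)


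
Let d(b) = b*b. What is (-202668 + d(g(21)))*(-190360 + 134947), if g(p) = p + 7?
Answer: 11186998092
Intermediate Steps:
g(p) = 7 + p
d(b) = b²
(-202668 + d(g(21)))*(-190360 + 134947) = (-202668 + (7 + 21)²)*(-190360 + 134947) = (-202668 + 28²)*(-55413) = (-202668 + 784)*(-55413) = -201884*(-55413) = 11186998092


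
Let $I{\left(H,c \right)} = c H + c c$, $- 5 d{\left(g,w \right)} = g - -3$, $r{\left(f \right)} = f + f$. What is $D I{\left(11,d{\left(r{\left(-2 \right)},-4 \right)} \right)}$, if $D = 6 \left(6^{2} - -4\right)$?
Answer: $\frac{2688}{5} \approx 537.6$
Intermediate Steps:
$r{\left(f \right)} = 2 f$
$d{\left(g,w \right)} = - \frac{3}{5} - \frac{g}{5}$ ($d{\left(g,w \right)} = - \frac{g - -3}{5} = - \frac{g + 3}{5} = - \frac{3 + g}{5} = - \frac{3}{5} - \frac{g}{5}$)
$I{\left(H,c \right)} = c^{2} + H c$ ($I{\left(H,c \right)} = H c + c^{2} = c^{2} + H c$)
$D = 240$ ($D = 6 \left(36 + 4\right) = 6 \cdot 40 = 240$)
$D I{\left(11,d{\left(r{\left(-2 \right)},-4 \right)} \right)} = 240 \left(- \frac{3}{5} - \frac{2 \left(-2\right)}{5}\right) \left(11 - \left(\frac{3}{5} + \frac{2 \left(-2\right)}{5}\right)\right) = 240 \left(- \frac{3}{5} - - \frac{4}{5}\right) \left(11 - - \frac{1}{5}\right) = 240 \left(- \frac{3}{5} + \frac{4}{5}\right) \left(11 + \left(- \frac{3}{5} + \frac{4}{5}\right)\right) = 240 \frac{11 + \frac{1}{5}}{5} = 240 \cdot \frac{1}{5} \cdot \frac{56}{5} = 240 \cdot \frac{56}{25} = \frac{2688}{5}$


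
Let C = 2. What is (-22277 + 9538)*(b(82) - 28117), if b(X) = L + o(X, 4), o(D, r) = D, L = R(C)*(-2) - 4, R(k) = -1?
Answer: 357163343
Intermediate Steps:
L = -2 (L = -1*(-2) - 4 = 2 - 4 = -2)
b(X) = -2 + X
(-22277 + 9538)*(b(82) - 28117) = (-22277 + 9538)*((-2 + 82) - 28117) = -12739*(80 - 28117) = -12739*(-28037) = 357163343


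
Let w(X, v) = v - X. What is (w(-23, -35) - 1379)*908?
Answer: -1263028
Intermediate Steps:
(w(-23, -35) - 1379)*908 = ((-35 - 1*(-23)) - 1379)*908 = ((-35 + 23) - 1379)*908 = (-12 - 1379)*908 = -1391*908 = -1263028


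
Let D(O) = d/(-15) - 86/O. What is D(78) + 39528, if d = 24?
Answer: 7707433/195 ≈ 39525.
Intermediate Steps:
D(O) = -8/5 - 86/O (D(O) = 24/(-15) - 86/O = 24*(-1/15) - 86/O = -8/5 - 86/O)
D(78) + 39528 = (-8/5 - 86/78) + 39528 = (-8/5 - 86*1/78) + 39528 = (-8/5 - 43/39) + 39528 = -527/195 + 39528 = 7707433/195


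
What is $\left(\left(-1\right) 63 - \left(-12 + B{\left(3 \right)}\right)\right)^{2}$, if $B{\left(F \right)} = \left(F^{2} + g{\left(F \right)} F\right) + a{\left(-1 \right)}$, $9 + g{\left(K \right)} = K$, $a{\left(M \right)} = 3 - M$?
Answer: $2116$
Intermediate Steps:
$g{\left(K \right)} = -9 + K$
$B{\left(F \right)} = 4 + F^{2} + F \left(-9 + F\right)$ ($B{\left(F \right)} = \left(F^{2} + \left(-9 + F\right) F\right) + \left(3 - -1\right) = \left(F^{2} + F \left(-9 + F\right)\right) + \left(3 + 1\right) = \left(F^{2} + F \left(-9 + F\right)\right) + 4 = 4 + F^{2} + F \left(-9 + F\right)$)
$\left(\left(-1\right) 63 - \left(-12 + B{\left(3 \right)}\right)\right)^{2} = \left(\left(-1\right) 63 - \left(1 + 3 \left(-9 + 3\right)\right)\right)^{2} = \left(-63 + \left(12 - \left(4 + 9 + 3 \left(-6\right)\right)\right)\right)^{2} = \left(-63 + \left(12 - \left(4 + 9 - 18\right)\right)\right)^{2} = \left(-63 + \left(12 - -5\right)\right)^{2} = \left(-63 + \left(12 + 5\right)\right)^{2} = \left(-63 + 17\right)^{2} = \left(-46\right)^{2} = 2116$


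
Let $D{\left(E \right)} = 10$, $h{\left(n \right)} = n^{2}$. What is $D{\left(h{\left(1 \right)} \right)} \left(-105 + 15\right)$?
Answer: $-900$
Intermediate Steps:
$D{\left(h{\left(1 \right)} \right)} \left(-105 + 15\right) = 10 \left(-105 + 15\right) = 10 \left(-90\right) = -900$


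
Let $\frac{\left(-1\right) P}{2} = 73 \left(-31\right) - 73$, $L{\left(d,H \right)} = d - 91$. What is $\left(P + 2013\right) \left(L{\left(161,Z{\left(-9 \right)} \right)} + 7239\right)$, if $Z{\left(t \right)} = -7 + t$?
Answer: $48860665$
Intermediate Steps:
$L{\left(d,H \right)} = -91 + d$ ($L{\left(d,H \right)} = d - 91 = -91 + d$)
$P = 4672$ ($P = - 2 \left(73 \left(-31\right) - 73\right) = - 2 \left(-2263 - 73\right) = \left(-2\right) \left(-2336\right) = 4672$)
$\left(P + 2013\right) \left(L{\left(161,Z{\left(-9 \right)} \right)} + 7239\right) = \left(4672 + 2013\right) \left(\left(-91 + 161\right) + 7239\right) = 6685 \left(70 + 7239\right) = 6685 \cdot 7309 = 48860665$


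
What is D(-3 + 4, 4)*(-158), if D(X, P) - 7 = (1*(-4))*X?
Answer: -474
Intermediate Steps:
D(X, P) = 7 - 4*X (D(X, P) = 7 + (1*(-4))*X = 7 - 4*X)
D(-3 + 4, 4)*(-158) = (7 - 4*(-3 + 4))*(-158) = (7 - 4*1)*(-158) = (7 - 4)*(-158) = 3*(-158) = -474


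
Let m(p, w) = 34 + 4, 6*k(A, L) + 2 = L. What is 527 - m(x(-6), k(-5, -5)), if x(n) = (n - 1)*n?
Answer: 489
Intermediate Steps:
x(n) = n*(-1 + n) (x(n) = (-1 + n)*n = n*(-1 + n))
k(A, L) = -⅓ + L/6
m(p, w) = 38
527 - m(x(-6), k(-5, -5)) = 527 - 1*38 = 527 - 38 = 489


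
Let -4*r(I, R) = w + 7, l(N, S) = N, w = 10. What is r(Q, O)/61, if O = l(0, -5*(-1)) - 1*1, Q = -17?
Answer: -17/244 ≈ -0.069672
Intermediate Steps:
O = -1 (O = 0 - 1*1 = 0 - 1 = -1)
r(I, R) = -17/4 (r(I, R) = -(10 + 7)/4 = -¼*17 = -17/4)
r(Q, O)/61 = -17/4/61 = -17/4*1/61 = -17/244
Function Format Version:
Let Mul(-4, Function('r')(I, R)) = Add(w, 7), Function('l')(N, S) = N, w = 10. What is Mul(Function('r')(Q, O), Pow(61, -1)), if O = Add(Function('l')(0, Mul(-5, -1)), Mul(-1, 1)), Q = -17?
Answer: Rational(-17, 244) ≈ -0.069672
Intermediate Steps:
O = -1 (O = Add(0, Mul(-1, 1)) = Add(0, -1) = -1)
Function('r')(I, R) = Rational(-17, 4) (Function('r')(I, R) = Mul(Rational(-1, 4), Add(10, 7)) = Mul(Rational(-1, 4), 17) = Rational(-17, 4))
Mul(Function('r')(Q, O), Pow(61, -1)) = Mul(Rational(-17, 4), Pow(61, -1)) = Mul(Rational(-17, 4), Rational(1, 61)) = Rational(-17, 244)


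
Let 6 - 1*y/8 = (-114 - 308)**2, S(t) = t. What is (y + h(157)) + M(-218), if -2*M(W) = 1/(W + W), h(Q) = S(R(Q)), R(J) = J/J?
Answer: -1242271255/872 ≈ -1.4246e+6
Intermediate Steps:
R(J) = 1
h(Q) = 1
M(W) = -1/(4*W) (M(W) = -1/(2*(W + W)) = -1/(2*W)/2 = -1/(4*W))
y = -1424624 (y = 48 - 8*(-114 - 308)**2 = 48 - 8*(-422)**2 = 48 - 8*178084 = 48 - 1424672 = -1424624)
(y + h(157)) + M(-218) = (-1424624 + 1) - 1/4/(-218) = -1424623 - 1/4*(-1/218) = -1424623 + 1/872 = -1242271255/872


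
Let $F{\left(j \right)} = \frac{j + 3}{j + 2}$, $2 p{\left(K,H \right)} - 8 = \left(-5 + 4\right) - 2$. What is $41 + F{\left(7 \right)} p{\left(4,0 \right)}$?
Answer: $\frac{394}{9} \approx 43.778$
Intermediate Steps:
$p{\left(K,H \right)} = \frac{5}{2}$ ($p{\left(K,H \right)} = 4 + \frac{\left(-5 + 4\right) - 2}{2} = 4 + \frac{-1 - 2}{2} = 4 + \frac{1}{2} \left(-3\right) = 4 - \frac{3}{2} = \frac{5}{2}$)
$F{\left(j \right)} = \frac{3 + j}{2 + j}$
$41 + F{\left(7 \right)} p{\left(4,0 \right)} = 41 + \frac{3 + 7}{2 + 7} \cdot \frac{5}{2} = 41 + \frac{1}{9} \cdot 10 \cdot \frac{5}{2} = 41 + \frac{10}{9} \cdot \frac{5}{2} = 41 + \frac{25}{9} = \frac{394}{9}$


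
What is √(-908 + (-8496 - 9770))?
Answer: I*√19174 ≈ 138.47*I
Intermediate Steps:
√(-908 + (-8496 - 9770)) = √(-908 - 18266) = √(-19174) = I*√19174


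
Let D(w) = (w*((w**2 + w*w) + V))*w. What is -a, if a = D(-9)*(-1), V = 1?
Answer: 13203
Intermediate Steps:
D(w) = w**2*(1 + 2*w**2) (D(w) = (w*((w**2 + w*w) + 1))*w = (w*((w**2 + w**2) + 1))*w = (w*(2*w**2 + 1))*w = (w*(1 + 2*w**2))*w = w**2*(1 + 2*w**2))
a = -13203 (a = ((-9)**2 + 2*(-9)**4)*(-1) = (81 + 2*6561)*(-1) = (81 + 13122)*(-1) = 13203*(-1) = -13203)
-a = -1*(-13203) = 13203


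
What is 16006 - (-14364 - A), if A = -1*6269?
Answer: 24101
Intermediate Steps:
A = -6269
16006 - (-14364 - A) = 16006 - (-14364 - 1*(-6269)) = 16006 - (-14364 + 6269) = 16006 - 1*(-8095) = 16006 + 8095 = 24101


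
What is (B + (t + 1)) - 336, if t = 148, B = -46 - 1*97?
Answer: -330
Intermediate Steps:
B = -143 (B = -46 - 97 = -143)
(B + (t + 1)) - 336 = (-143 + (148 + 1)) - 336 = (-143 + 149) - 336 = 6 - 336 = -330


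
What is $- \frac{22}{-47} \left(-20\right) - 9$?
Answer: $- \frac{863}{47} \approx -18.362$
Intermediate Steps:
$- \frac{22}{-47} \left(-20\right) - 9 = \left(-22\right) \left(- \frac{1}{47}\right) \left(-20\right) - 9 = \frac{22}{47} \left(-20\right) - 9 = - \frac{440}{47} - 9 = - \frac{863}{47}$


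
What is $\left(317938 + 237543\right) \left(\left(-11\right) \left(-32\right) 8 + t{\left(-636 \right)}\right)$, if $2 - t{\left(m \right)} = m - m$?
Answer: $1565345458$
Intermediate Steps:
$t{\left(m \right)} = 2$ ($t{\left(m \right)} = 2 - \left(m - m\right) = 2 - 0 = 2 + 0 = 2$)
$\left(317938 + 237543\right) \left(\left(-11\right) \left(-32\right) 8 + t{\left(-636 \right)}\right) = \left(317938 + 237543\right) \left(\left(-11\right) \left(-32\right) 8 + 2\right) = 555481 \left(352 \cdot 8 + 2\right) = 555481 \left(2816 + 2\right) = 555481 \cdot 2818 = 1565345458$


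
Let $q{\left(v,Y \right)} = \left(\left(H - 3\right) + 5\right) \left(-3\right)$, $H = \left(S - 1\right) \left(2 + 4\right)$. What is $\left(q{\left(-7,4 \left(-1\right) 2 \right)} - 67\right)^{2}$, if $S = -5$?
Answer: $1225$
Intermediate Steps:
$H = -36$ ($H = \left(-5 - 1\right) \left(2 + 4\right) = \left(-6\right) 6 = -36$)
$q{\left(v,Y \right)} = 102$ ($q{\left(v,Y \right)} = \left(\left(-36 - 3\right) + 5\right) \left(-3\right) = \left(-39 + 5\right) \left(-3\right) = \left(-34\right) \left(-3\right) = 102$)
$\left(q{\left(-7,4 \left(-1\right) 2 \right)} - 67\right)^{2} = \left(102 - 67\right)^{2} = 35^{2} = 1225$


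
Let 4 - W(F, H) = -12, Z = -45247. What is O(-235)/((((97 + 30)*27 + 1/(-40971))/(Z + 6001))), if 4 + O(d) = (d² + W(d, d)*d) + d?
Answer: -41184368691858/70244779 ≈ -5.8630e+5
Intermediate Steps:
W(F, H) = 16 (W(F, H) = 4 - 1*(-12) = 4 + 12 = 16)
O(d) = -4 + d² + 17*d (O(d) = -4 + ((d² + 16*d) + d) = -4 + (d² + 17*d) = -4 + d² + 17*d)
O(-235)/((((97 + 30)*27 + 1/(-40971))/(Z + 6001))) = (-4 + (-235)² + 17*(-235))/((((97 + 30)*27 + 1/(-40971))/(-45247 + 6001))) = (-4 + 55225 - 3995)/(((127*27 - 1/40971)/(-39246))) = 51226/(((3429 - 1/40971)*(-1/39246))) = 51226/(((140489558/40971)*(-1/39246))) = 51226/(-70244779/803973933) = 51226*(-803973933/70244779) = -41184368691858/70244779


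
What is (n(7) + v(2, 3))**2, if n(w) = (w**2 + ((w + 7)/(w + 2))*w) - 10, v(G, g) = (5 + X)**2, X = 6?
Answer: 2365444/81 ≈ 29203.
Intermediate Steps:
v(G, g) = 121 (v(G, g) = (5 + 6)**2 = 11**2 = 121)
n(w) = -10 + w**2 + w*(7 + w)/(2 + w) (n(w) = (w**2 + ((7 + w)/(2 + w))*w) - 10 = (w**2 + w*(7 + w)/(2 + w)) - 10 = -10 + w**2 + w*(7 + w)/(2 + w))
(n(7) + v(2, 3))**2 = ((-20 + 7**3 - 3*7 + 3*7**2)/(2 + 7) + 121)**2 = ((-20 + 343 - 21 + 3*49)/9 + 121)**2 = ((-20 + 343 - 21 + 147)/9 + 121)**2 = ((1/9)*449 + 121)**2 = (449/9 + 121)**2 = (1538/9)**2 = 2365444/81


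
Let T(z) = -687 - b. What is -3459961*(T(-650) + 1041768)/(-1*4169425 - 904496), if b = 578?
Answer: 3600099800383/5073921 ≈ 7.0953e+5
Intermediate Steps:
T(z) = -1265 (T(z) = -687 - 1*578 = -687 - 578 = -1265)
-3459961*(T(-650) + 1041768)/(-1*4169425 - 904496) = -3459961*(-1265 + 1041768)/(-1*4169425 - 904496) = -3459961*1040503/(-4169425 - 904496) = -3459961/((-5073921*1/1040503)) = -3459961/(-5073921/1040503) = -3459961*(-1040503/5073921) = 3600099800383/5073921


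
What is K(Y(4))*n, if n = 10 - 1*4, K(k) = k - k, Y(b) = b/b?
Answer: 0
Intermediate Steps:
Y(b) = 1
K(k) = 0
n = 6 (n = 10 - 4 = 6)
K(Y(4))*n = 0*6 = 0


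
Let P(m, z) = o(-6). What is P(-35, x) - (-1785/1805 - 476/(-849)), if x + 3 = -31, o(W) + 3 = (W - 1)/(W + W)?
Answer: -2437699/1225956 ≈ -1.9884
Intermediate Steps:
o(W) = -3 + (-1 + W)/(2*W) (o(W) = -3 + (W - 1)/(W + W) = -3 + (-1 + W)/((2*W)) = -3 + (-1 + W)*(1/(2*W)) = -3 + (-1 + W)/(2*W))
x = -34 (x = -3 - 31 = -34)
P(m, z) = -29/12 (P(m, z) = (½)*(-1 - 5*(-6))/(-6) = (½)*(-⅙)*(-1 + 30) = (½)*(-⅙)*29 = -29/12)
P(-35, x) - (-1785/1805 - 476/(-849)) = -29/12 - (-1785/1805 - 476/(-849)) = -29/12 - (-1785*1/1805 - 476*(-1/849)) = -29/12 - (-357/361 + 476/849) = -29/12 - 1*(-131257/306489) = -29/12 + 131257/306489 = -2437699/1225956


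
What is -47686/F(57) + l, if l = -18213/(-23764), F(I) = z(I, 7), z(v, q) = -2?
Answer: 43586405/1828 ≈ 23844.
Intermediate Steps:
F(I) = -2
l = 1401/1828 (l = -18213*(-1/23764) = 1401/1828 ≈ 0.76641)
-47686/F(57) + l = -47686/(-2) + 1401/1828 = -47686*(-½) + 1401/1828 = 23843 + 1401/1828 = 43586405/1828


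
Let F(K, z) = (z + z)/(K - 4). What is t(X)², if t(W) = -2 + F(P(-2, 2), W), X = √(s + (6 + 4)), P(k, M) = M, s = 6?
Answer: 36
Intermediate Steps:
F(K, z) = 2*z/(-4 + K) (F(K, z) = (2*z)/(-4 + K) = 2*z/(-4 + K))
X = 4 (X = √(6 + (6 + 4)) = √(6 + 10) = √16 = 4)
t(W) = -2 - W (t(W) = -2 + 2*W/(-4 + 2) = -2 + 2*W/(-2) = -2 + 2*W*(-½) = -2 - W)
t(X)² = (-2 - 1*4)² = (-2 - 4)² = (-6)² = 36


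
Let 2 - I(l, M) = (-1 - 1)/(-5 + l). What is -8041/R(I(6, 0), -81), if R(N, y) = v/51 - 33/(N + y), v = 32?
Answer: -2870637/377 ≈ -7614.4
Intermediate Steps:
I(l, M) = 2 + 2/(-5 + l) (I(l, M) = 2 - (-1 - 1)/(-5 + l) = 2 - (-2)/(-5 + l) = 2 + 2/(-5 + l))
R(N, y) = 32/51 - 33/(N + y)
-8041/R(I(6, 0), -81) = -8041*51*(2*(-4 + 6)/(-5 + 6) - 81)/(-1683 + 32*(2*(-4 + 6)/(-5 + 6)) + 32*(-81)) = -8041*51*(2*2/1 - 81)/(-1683 + 32*(2*2/1) - 2592) = -8041*51*(2*1*2 - 81)/(-1683 + 32*(2*1*2) - 2592) = -8041*51*(4 - 81)/(-1683 + 32*4 - 2592) = -8041*(-3927/(-1683 + 128 - 2592)) = -8041/((1/51)*(-1/77)*(-4147)) = -8041/377/357 = -8041*357/377 = -2870637/377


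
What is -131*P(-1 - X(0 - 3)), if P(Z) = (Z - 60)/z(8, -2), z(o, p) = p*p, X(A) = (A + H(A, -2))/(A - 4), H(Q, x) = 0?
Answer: 28165/14 ≈ 2011.8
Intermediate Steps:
X(A) = A/(-4 + A) (X(A) = (A + 0)/(A - 4) = A/(-4 + A))
z(o, p) = p²
P(Z) = -15 + Z/4 (P(Z) = (Z - 60)/((-2)²) = (-60 + Z)/4 = (-60 + Z)*(¼) = -15 + Z/4)
-131*P(-1 - X(0 - 3)) = -131*(-15 + (-1 - (0 - 3)/(-4 + (0 - 3)))/4) = -131*(-15 + (-1 - (-3)/(-4 - 3))/4) = -131*(-15 + (-1 - (-3)/(-7))/4) = -131*(-15 + (-1 - (-3)*(-1)/7)/4) = -131*(-15 + (-1 - 1*3/7)/4) = -131*(-15 + (-1 - 3/7)/4) = -131*(-15 + (¼)*(-10/7)) = -131*(-15 - 5/14) = -131*(-215/14) = 28165/14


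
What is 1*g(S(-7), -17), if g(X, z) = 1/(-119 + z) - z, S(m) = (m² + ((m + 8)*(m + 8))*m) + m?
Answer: 2311/136 ≈ 16.993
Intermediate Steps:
S(m) = m + m² + m*(8 + m)² (S(m) = (m² + ((8 + m)*(8 + m))*m) + m = (m² + (8 + m)²*m) + m = (m² + m*(8 + m)²) + m = m + m² + m*(8 + m)²)
1*g(S(-7), -17) = 1*((1 - 1*(-17)² + 119*(-17))/(-119 - 17)) = 1*((1 - 1*289 - 2023)/(-136)) = 1*(-(1 - 289 - 2023)/136) = 1*(-1/136*(-2311)) = 1*(2311/136) = 2311/136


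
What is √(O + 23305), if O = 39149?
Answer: √62454 ≈ 249.91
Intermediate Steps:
√(O + 23305) = √(39149 + 23305) = √62454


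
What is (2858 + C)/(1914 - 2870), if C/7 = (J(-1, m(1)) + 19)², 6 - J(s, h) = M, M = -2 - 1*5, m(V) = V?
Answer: -5013/478 ≈ -10.487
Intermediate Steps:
M = -7 (M = -2 - 5 = -7)
J(s, h) = 13 (J(s, h) = 6 - 1*(-7) = 6 + 7 = 13)
C = 7168 (C = 7*(13 + 19)² = 7*32² = 7*1024 = 7168)
(2858 + C)/(1914 - 2870) = (2858 + 7168)/(1914 - 2870) = 10026/(-956) = 10026*(-1/956) = -5013/478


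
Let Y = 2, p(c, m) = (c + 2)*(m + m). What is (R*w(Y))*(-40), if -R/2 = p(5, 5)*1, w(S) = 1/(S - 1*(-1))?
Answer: 5600/3 ≈ 1866.7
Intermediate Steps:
p(c, m) = 2*m*(2 + c) (p(c, m) = (2 + c)*(2*m) = 2*m*(2 + c))
w(S) = 1/(1 + S) (w(S) = 1/(S + 1) = 1/(1 + S))
R = -140 (R = -2*2*5*(2 + 5) = -2*2*5*7 = -140 ≈ -140.00)
(R*w(Y))*(-40) = -140/(1 + 2)*(-40) = -140/3*(-40) = 5600/3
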